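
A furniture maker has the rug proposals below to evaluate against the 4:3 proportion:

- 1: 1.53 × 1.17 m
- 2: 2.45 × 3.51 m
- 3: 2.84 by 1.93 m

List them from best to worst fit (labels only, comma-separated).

Ratios: 1 = 1.53 / 1.17 ≈ 1.308; 2 = 3.51 / 2.45 ≈ 1.433; 3 = 2.84 / 1.93 ≈ 1.472.
|Δ from 1.333|: 1 0.025; 2 0.100; 3 0.139.

1, 2, 3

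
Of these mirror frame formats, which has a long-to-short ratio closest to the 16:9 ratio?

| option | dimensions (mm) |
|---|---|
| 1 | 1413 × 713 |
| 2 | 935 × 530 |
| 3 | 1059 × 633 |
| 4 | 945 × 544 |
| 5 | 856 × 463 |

2

Ratios (long/short): 1 ≈ 1.982; 2 ≈ 1.764; 3 ≈ 1.673; 4 ≈ 1.737; 5 ≈ 1.849.
16:9 ≈ 1.778; option 2 is nearest (Δ 0.014).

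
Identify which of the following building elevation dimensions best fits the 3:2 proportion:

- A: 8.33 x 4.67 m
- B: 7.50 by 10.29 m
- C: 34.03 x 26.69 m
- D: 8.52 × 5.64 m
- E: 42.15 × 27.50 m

D

Ratios (long/short): A ≈ 1.784; B ≈ 1.372; C ≈ 1.275; D ≈ 1.511; E ≈ 1.533.
3:2 ≈ 1.500; option D is nearest (Δ 0.011).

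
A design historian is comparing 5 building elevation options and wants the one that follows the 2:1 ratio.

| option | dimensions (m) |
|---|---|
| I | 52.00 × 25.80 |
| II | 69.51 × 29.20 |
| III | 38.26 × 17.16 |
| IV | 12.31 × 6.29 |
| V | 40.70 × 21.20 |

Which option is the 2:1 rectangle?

Target 2:1 ≈ 2.000.
I: 2.016 (Δ0.016)  II: 2.380 (Δ0.380)  III: 2.230 (Δ0.230)  IV: 1.957 (Δ0.043)  V: 1.920 (Δ0.080)

I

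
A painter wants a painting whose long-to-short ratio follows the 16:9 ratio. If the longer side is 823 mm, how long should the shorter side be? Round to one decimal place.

462.9 mm

16:9 ≈ 1.77778.
Shorter side = 823 ÷ 1.77778 ≈ 462.937 → 462.9 mm.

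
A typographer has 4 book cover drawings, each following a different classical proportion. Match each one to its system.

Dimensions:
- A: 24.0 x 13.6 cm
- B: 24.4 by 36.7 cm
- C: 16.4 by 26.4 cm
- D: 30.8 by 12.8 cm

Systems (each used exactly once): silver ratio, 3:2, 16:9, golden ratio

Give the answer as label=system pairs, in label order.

A=16:9, B=3:2, C=golden ratio, D=silver ratio

Ratios: A ≈ 1.765; B ≈ 1.504; C ≈ 1.610; D ≈ 2.406.
Targets: silver ratio ≈ 2.414; 3:2 ≈ 1.500; 16:9 ≈ 1.778; golden ratio ≈ 1.618.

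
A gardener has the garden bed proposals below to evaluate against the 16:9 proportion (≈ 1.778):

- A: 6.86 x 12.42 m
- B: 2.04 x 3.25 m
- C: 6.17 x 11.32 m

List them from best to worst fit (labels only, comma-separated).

Ratios: A = 12.42 / 6.86 ≈ 1.810; B = 3.25 / 2.04 ≈ 1.593; C = 11.32 / 6.17 ≈ 1.835.
|Δ from 1.778|: A 0.032; B 0.185; C 0.057.

A, C, B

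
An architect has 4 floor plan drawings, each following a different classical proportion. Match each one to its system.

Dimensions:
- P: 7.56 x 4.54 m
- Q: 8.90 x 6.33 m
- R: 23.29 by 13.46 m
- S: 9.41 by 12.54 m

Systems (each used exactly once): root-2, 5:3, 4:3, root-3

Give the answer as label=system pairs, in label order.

P=5:3, Q=root-2, R=root-3, S=4:3

P = 7.56/4.54 ≈ 1.665 → 5:3 (1.667)
Q = 8.90/6.33 ≈ 1.406 → root-2 (1.414)
R = 23.29/13.46 ≈ 1.730 → root-3 (1.732)
S = 12.54/9.41 ≈ 1.333 → 4:3 (1.333)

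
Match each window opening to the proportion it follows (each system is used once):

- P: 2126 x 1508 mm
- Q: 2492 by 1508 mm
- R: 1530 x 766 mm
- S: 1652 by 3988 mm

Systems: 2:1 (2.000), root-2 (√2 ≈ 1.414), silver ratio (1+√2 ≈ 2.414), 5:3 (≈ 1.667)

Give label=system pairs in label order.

P=root-2, Q=5:3, R=2:1, S=silver ratio

P = 2126/1508 ≈ 1.410 → root-2 (1.414)
Q = 2492/1508 ≈ 1.653 → 5:3 (1.667)
R = 1530/766 ≈ 1.997 → 2:1 (2.000)
S = 3988/1652 ≈ 2.414 → silver ratio (2.414)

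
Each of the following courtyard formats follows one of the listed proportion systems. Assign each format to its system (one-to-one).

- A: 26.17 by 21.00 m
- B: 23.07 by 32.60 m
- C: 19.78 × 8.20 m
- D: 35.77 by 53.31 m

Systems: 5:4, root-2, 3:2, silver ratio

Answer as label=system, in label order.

A=5:4, B=root-2, C=silver ratio, D=3:2

Ratios: A ≈ 1.246; B ≈ 1.413; C ≈ 2.412; D ≈ 1.490.
Targets: 5:4 ≈ 1.250; root-2 ≈ 1.414; 3:2 ≈ 1.500; silver ratio ≈ 2.414.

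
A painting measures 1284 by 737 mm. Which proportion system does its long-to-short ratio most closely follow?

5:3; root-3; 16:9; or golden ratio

1284/737 ≈ 1.742. Nearest candidates are root-3 (1.732, off by 0.010) and 16:9 (1.778, off by 0.036).

root-3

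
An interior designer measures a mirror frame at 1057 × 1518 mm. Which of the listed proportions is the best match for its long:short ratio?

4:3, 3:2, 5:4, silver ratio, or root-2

root-2

Ratio = 1518 / 1057 ≈ 1.436.
Distances: 4:3 1.333 (Δ 0.103); 3:2 1.500 (Δ 0.064); 5:4 1.250 (Δ 0.186); silver ratio 2.414 (Δ 0.978); root-2 1.414 (Δ 0.022).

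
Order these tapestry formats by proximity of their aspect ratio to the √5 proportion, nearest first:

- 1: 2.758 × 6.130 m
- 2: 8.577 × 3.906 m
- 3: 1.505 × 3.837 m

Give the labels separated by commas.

1, 2, 3

1: 6.130/2.758 ≈ 2.223 → |2.223 − 2.236| = 0.013
2: 8.577/3.906 ≈ 2.196 → |2.196 − 2.236| = 0.040
3: 3.837/1.505 ≈ 2.550 → |2.550 − 2.236| = 0.314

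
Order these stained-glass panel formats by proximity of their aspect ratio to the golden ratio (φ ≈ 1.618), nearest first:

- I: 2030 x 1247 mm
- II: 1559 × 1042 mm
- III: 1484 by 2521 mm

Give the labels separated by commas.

I, III, II

I: 2030/1247 ≈ 1.628 → |1.628 − 1.618| = 0.010
II: 1559/1042 ≈ 1.496 → |1.496 − 1.618| = 0.122
III: 2521/1484 ≈ 1.699 → |1.699 − 1.618| = 0.081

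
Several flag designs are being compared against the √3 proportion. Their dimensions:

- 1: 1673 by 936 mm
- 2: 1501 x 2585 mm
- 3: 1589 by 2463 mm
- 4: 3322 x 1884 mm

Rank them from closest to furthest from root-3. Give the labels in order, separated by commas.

Ratios: 1 = 1673 / 936 ≈ 1.787; 2 = 2585 / 1501 ≈ 1.722; 3 = 2463 / 1589 ≈ 1.550; 4 = 3322 / 1884 ≈ 1.763.
|Δ from 1.732|: 1 0.055; 2 0.010; 3 0.182; 4 0.031.

2, 4, 1, 3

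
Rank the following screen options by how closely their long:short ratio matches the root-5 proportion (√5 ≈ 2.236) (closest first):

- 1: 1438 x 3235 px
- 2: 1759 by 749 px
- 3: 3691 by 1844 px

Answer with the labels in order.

1: 3235/1438 ≈ 2.250 → |2.250 − 2.236| = 0.014
2: 1759/749 ≈ 2.348 → |2.348 − 2.236| = 0.112
3: 3691/1844 ≈ 2.002 → |2.002 − 2.236| = 0.234

1, 2, 3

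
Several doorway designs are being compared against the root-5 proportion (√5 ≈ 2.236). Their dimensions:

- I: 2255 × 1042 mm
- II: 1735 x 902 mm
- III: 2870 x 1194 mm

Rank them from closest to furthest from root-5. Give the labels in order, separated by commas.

I, III, II

Ratios: I = 2255 / 1042 ≈ 2.164; II = 1735 / 902 ≈ 1.924; III = 2870 / 1194 ≈ 2.404.
|Δ from 2.236|: I 0.072; II 0.312; III 0.168.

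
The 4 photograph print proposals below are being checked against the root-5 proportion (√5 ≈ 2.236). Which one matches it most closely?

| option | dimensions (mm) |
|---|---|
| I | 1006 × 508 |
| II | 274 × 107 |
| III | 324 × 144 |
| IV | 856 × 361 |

Target root-5 ≈ 2.236.
I: 1.980 (Δ0.256)  II: 2.561 (Δ0.325)  III: 2.250 (Δ0.014)  IV: 2.371 (Δ0.135)

III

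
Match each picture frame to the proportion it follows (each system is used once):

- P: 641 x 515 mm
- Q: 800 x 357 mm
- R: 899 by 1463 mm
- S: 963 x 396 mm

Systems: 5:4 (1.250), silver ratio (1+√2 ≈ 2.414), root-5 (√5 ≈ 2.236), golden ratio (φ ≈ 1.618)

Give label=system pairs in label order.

Ratios: P ≈ 1.245; Q ≈ 2.241; R ≈ 1.627; S ≈ 2.432.
Targets: 5:4 ≈ 1.250; silver ratio ≈ 2.414; root-5 ≈ 2.236; golden ratio ≈ 1.618.

P=5:4, Q=root-5, R=golden ratio, S=silver ratio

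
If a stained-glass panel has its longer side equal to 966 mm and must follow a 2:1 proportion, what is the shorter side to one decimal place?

2:1 = 2.00000.
Shorter side = 966 ÷ 2.00000 ≈ 483.000 → 483.0 mm.

483.0 mm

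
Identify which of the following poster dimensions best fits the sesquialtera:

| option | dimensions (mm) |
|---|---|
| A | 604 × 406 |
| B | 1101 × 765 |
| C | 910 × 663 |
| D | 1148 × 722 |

Ratios (long/short): A ≈ 1.488; B ≈ 1.439; C ≈ 1.373; D ≈ 1.590.
3:2 ≈ 1.500; option A is nearest (Δ 0.012).

A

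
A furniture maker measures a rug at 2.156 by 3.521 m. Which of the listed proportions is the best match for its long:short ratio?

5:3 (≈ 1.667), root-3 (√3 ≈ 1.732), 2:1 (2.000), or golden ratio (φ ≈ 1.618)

golden ratio

3.521/2.156 ≈ 1.633. Nearest candidates are golden ratio (1.618, off by 0.015) and 5:3 (1.667, off by 0.034).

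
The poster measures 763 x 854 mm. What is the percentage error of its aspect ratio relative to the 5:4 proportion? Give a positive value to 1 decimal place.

10.5%

Ratio = 854 / 763 ≈ 1.1193.
Ideal 5:4 = 1.2500. |1.1193 − 1.2500| / 1.2500 ≈ 10.46% → 10.5%.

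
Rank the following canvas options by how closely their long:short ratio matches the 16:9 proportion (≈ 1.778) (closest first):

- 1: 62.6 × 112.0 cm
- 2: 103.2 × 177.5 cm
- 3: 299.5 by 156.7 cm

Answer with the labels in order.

1: 112.0/62.6 ≈ 1.789 → |1.789 − 1.778| = 0.011
2: 177.5/103.2 ≈ 1.720 → |1.720 − 1.778| = 0.058
3: 299.5/156.7 ≈ 1.911 → |1.911 − 1.778| = 0.133

1, 2, 3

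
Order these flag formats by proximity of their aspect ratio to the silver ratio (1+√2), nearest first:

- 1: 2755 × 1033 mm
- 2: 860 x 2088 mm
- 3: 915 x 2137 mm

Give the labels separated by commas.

2, 3, 1

1: 2755/1033 ≈ 2.667 → |2.667 − 2.414| = 0.253
2: 2088/860 ≈ 2.428 → |2.428 − 2.414| = 0.014
3: 2137/915 ≈ 2.336 → |2.336 − 2.414| = 0.078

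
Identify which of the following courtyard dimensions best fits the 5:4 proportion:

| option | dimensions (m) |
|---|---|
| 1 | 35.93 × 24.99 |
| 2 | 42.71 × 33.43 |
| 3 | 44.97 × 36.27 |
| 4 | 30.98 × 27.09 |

Ratios (long/short): 1 ≈ 1.438; 2 ≈ 1.278; 3 ≈ 1.240; 4 ≈ 1.144.
5:4 ≈ 1.250; option 3 is nearest (Δ 0.010).

3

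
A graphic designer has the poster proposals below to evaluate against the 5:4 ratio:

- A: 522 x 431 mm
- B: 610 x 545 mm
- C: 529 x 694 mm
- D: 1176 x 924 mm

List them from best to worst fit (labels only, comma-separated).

D, A, C, B

A: 522/431 ≈ 1.211 → |1.211 − 1.250| = 0.039
B: 610/545 ≈ 1.119 → |1.119 − 1.250| = 0.131
C: 694/529 ≈ 1.312 → |1.312 − 1.250| = 0.062
D: 1176/924 ≈ 1.273 → |1.273 − 1.250| = 0.023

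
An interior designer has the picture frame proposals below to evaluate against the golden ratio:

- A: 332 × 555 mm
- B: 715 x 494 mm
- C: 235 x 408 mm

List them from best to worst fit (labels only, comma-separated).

A: 555/332 ≈ 1.672 → |1.672 − 1.618| = 0.054
B: 715/494 ≈ 1.447 → |1.447 − 1.618| = 0.171
C: 408/235 ≈ 1.736 → |1.736 − 1.618| = 0.118

A, C, B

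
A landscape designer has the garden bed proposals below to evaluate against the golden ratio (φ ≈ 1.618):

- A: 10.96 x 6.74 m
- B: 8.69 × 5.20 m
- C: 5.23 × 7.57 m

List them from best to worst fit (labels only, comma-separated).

A: 10.96/6.74 ≈ 1.626 → |1.626 − 1.618| = 0.008
B: 8.69/5.20 ≈ 1.671 → |1.671 − 1.618| = 0.053
C: 7.57/5.23 ≈ 1.447 → |1.447 − 1.618| = 0.171

A, B, C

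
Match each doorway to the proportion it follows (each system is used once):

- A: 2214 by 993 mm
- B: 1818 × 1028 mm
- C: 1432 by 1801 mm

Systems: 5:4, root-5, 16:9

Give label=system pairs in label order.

A = 2214/993 ≈ 2.230 → root-5 (2.236)
B = 1818/1028 ≈ 1.768 → 16:9 (1.778)
C = 1801/1432 ≈ 1.258 → 5:4 (1.250)

A=root-5, B=16:9, C=5:4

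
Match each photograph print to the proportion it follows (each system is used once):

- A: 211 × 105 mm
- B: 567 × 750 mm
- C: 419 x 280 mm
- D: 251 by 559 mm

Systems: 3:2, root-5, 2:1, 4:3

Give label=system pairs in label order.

Ratios: A ≈ 2.010; B ≈ 1.323; C ≈ 1.496; D ≈ 2.227.
Targets: 3:2 ≈ 1.500; root-5 ≈ 2.236; 2:1 ≈ 2.000; 4:3 ≈ 1.333.

A=2:1, B=4:3, C=3:2, D=root-5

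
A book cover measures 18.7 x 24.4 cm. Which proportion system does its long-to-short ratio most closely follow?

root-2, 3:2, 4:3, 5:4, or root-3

4:3

24.4/18.7 ≈ 1.305. Nearest candidates are 4:3 (1.333, off by 0.028) and 5:4 (1.250, off by 0.055).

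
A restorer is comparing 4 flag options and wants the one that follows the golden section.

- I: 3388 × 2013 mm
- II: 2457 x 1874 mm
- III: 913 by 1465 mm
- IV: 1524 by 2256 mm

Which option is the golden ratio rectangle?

III

Target golden ratio ≈ 1.618.
I: 1.683 (Δ0.065)  II: 1.311 (Δ0.307)  III: 1.605 (Δ0.013)  IV: 1.480 (Δ0.138)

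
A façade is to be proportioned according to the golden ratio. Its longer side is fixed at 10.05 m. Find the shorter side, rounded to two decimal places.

6.21 m

golden ratio ≈ 1.61803.
Shorter side = 10.05 ÷ 1.61803 ≈ 6.2113 → 6.21 m.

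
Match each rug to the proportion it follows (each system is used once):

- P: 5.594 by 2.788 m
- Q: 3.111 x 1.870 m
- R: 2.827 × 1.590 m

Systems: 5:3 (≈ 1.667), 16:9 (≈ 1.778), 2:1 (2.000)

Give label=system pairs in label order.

Ratios: P ≈ 2.006; Q ≈ 1.664; R ≈ 1.778.
Targets: 5:3 ≈ 1.667; 16:9 ≈ 1.778; 2:1 ≈ 2.000.

P=2:1, Q=5:3, R=16:9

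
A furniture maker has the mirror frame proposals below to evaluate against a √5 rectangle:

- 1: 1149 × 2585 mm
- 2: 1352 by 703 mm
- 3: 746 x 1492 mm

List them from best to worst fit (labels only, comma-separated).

Ratios: 1 = 2585 / 1149 ≈ 2.250; 2 = 1352 / 703 ≈ 1.923; 3 = 1492 / 746 ≈ 2.000.
|Δ from 2.236|: 1 0.014; 2 0.313; 3 0.236.

1, 3, 2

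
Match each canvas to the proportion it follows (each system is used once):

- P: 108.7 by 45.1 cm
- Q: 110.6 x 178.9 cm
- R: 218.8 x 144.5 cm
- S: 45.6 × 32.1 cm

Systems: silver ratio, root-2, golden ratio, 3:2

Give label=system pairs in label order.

P = 108.7/45.1 ≈ 2.410 → silver ratio (2.414)
Q = 178.9/110.6 ≈ 1.618 → golden ratio (1.618)
R = 218.8/144.5 ≈ 1.514 → 3:2 (1.500)
S = 45.6/32.1 ≈ 1.421 → root-2 (1.414)

P=silver ratio, Q=golden ratio, R=3:2, S=root-2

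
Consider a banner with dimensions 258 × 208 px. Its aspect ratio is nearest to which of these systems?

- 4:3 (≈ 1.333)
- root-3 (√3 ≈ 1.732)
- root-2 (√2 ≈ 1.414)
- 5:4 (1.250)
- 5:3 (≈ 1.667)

Ratio = 258 / 208 ≈ 1.240.
Distances: 4:3 1.333 (Δ 0.093); root-3 1.732 (Δ 0.492); root-2 1.414 (Δ 0.174); 5:4 1.250 (Δ 0.010); 5:3 1.667 (Δ 0.427).

5:4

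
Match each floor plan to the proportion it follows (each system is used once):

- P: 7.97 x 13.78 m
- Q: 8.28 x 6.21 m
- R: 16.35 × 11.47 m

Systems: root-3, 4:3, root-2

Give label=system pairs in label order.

Ratios: P ≈ 1.729; Q ≈ 1.333; R ≈ 1.425.
Targets: root-3 ≈ 1.732; 4:3 ≈ 1.333; root-2 ≈ 1.414.

P=root-3, Q=4:3, R=root-2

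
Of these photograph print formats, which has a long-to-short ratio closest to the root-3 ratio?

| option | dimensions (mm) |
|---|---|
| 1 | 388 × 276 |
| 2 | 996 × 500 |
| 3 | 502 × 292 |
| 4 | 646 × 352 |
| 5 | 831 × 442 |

3

Target root-3 ≈ 1.732.
1: 1.406 (Δ0.326)  2: 1.992 (Δ0.260)  3: 1.719 (Δ0.013)  4: 1.835 (Δ0.103)  5: 1.880 (Δ0.148)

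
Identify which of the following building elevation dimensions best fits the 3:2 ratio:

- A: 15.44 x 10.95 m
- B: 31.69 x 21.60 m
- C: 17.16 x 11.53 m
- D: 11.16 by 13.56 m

Ratios (long/short): A ≈ 1.410; B ≈ 1.467; C ≈ 1.488; D ≈ 1.215.
3:2 ≈ 1.500; option C is nearest (Δ 0.012).

C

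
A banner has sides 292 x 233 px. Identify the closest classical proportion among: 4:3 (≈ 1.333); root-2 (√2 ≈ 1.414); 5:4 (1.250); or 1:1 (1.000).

5:4

292/233 ≈ 1.253. Nearest candidates are 5:4 (1.250, off by 0.003) and 4:3 (1.333, off by 0.080).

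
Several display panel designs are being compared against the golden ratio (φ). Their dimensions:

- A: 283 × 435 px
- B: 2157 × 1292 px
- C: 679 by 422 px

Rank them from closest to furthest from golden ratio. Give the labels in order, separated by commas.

C, B, A

A: 435/283 ≈ 1.537 → |1.537 − 1.618| = 0.081
B: 2157/1292 ≈ 1.670 → |1.670 − 1.618| = 0.052
C: 679/422 ≈ 1.609 → |1.609 − 1.618| = 0.009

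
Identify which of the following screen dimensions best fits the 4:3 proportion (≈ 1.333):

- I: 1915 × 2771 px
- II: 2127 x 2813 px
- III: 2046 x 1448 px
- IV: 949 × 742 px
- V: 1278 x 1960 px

Ratios (long/short): I ≈ 1.447; II ≈ 1.323; III ≈ 1.413; IV ≈ 1.279; V ≈ 1.534.
4:3 ≈ 1.333; option II is nearest (Δ 0.010).

II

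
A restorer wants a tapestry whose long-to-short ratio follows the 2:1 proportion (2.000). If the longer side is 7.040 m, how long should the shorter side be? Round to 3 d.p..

2:1 = 2.00000.
Shorter side = 7.040 ÷ 2.00000 ≈ 3.52000 → 3.520 m.

3.520 m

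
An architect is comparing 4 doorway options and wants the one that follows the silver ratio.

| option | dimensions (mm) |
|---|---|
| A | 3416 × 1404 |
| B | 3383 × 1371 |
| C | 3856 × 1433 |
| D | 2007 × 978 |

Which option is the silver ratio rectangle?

A

Target silver ratio ≈ 2.414.
A: 2.433 (Δ0.019)  B: 2.468 (Δ0.054)  C: 2.691 (Δ0.277)  D: 2.052 (Δ0.362)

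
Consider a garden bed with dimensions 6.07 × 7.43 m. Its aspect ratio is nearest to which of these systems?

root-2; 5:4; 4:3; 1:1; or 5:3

5:4

7.43/6.07 ≈ 1.224. Nearest candidates are 5:4 (1.250, off by 0.026) and 4:3 (1.333, off by 0.109).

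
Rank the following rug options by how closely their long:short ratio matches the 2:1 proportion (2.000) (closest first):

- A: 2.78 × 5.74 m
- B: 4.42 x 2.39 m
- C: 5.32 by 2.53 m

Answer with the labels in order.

A, C, B

A: 5.74/2.78 ≈ 2.065 → |2.065 − 2.000| = 0.065
B: 4.42/2.39 ≈ 1.849 → |1.849 − 2.000| = 0.151
C: 5.32/2.53 ≈ 2.103 → |2.103 − 2.000| = 0.103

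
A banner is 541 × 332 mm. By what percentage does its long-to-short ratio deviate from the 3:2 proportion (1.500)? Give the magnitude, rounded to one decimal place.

8.6%

Ratio = 541 / 332 ≈ 1.6295.
Ideal 3:2 = 1.5000. |1.6295 − 1.5000| / 1.5000 ≈ 8.63% → 8.6%.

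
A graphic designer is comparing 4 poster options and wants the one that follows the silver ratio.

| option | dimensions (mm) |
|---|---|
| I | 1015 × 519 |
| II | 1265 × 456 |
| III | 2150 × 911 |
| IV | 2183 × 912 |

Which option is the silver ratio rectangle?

Target silver ratio ≈ 2.414.
I: 1.956 (Δ0.458)  II: 2.774 (Δ0.360)  III: 2.360 (Δ0.054)  IV: 2.394 (Δ0.020)

IV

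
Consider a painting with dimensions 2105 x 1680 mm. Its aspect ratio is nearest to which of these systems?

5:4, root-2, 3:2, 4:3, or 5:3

Ratio = 2105 / 1680 ≈ 1.253.
Distances: 5:4 1.250 (Δ 0.003); root-2 1.414 (Δ 0.161); 3:2 1.500 (Δ 0.247); 4:3 1.333 (Δ 0.080); 5:3 1.667 (Δ 0.414).

5:4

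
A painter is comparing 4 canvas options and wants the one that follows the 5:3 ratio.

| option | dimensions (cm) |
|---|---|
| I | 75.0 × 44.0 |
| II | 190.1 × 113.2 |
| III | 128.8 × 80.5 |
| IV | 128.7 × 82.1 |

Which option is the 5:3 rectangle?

Target 5:3 ≈ 1.667.
I: 1.705 (Δ0.038)  II: 1.679 (Δ0.012)  III: 1.600 (Δ0.067)  IV: 1.568 (Δ0.099)

II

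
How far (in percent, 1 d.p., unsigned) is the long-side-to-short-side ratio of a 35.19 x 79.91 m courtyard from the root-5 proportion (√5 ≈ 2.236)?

1.6%

Ratio = 79.91 / 35.19 ≈ 2.2708.
Ideal root-5 ≈ 2.2361. |2.2708 − 2.2361| / 2.2361 ≈ 1.55% → 1.6%.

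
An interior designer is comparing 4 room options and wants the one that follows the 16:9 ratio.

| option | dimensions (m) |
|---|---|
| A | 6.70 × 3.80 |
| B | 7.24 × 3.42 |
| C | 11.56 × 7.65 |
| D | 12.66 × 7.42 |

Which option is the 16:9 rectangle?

A

Ratios (long/short): A ≈ 1.763; B ≈ 2.117; C ≈ 1.511; D ≈ 1.706.
16:9 ≈ 1.778; option A is nearest (Δ 0.015).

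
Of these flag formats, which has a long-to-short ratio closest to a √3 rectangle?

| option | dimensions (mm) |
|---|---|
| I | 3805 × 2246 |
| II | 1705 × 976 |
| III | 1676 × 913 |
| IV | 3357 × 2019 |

Target root-3 ≈ 1.732.
I: 1.694 (Δ0.038)  II: 1.747 (Δ0.015)  III: 1.836 (Δ0.104)  IV: 1.663 (Δ0.069)

II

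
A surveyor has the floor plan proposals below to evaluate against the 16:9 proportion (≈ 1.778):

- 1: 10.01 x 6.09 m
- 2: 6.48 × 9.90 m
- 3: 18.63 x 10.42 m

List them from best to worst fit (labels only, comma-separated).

1: 10.01/6.09 ≈ 1.644 → |1.644 − 1.778| = 0.134
2: 9.90/6.48 ≈ 1.528 → |1.528 − 1.778| = 0.250
3: 18.63/10.42 ≈ 1.788 → |1.788 − 1.778| = 0.010

3, 1, 2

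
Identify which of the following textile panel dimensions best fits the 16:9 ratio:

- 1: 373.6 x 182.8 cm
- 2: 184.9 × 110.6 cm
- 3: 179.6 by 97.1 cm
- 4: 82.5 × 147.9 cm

4

Ratios (long/short): 1 ≈ 2.044; 2 ≈ 1.672; 3 ≈ 1.850; 4 ≈ 1.793.
16:9 ≈ 1.778; option 4 is nearest (Δ 0.015).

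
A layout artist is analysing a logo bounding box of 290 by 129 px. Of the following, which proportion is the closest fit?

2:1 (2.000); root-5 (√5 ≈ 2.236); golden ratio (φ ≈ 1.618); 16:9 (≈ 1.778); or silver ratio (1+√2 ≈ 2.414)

root-5

290/129 ≈ 2.248. Nearest candidates are root-5 (2.236, off by 0.012) and silver ratio (2.414, off by 0.166).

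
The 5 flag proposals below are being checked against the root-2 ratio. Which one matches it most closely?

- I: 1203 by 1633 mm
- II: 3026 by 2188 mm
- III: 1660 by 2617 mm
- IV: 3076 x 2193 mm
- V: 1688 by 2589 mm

IV

Target root-2 ≈ 1.414.
I: 1.357 (Δ0.057)  II: 1.383 (Δ0.031)  III: 1.577 (Δ0.163)  IV: 1.403 (Δ0.011)  V: 1.534 (Δ0.120)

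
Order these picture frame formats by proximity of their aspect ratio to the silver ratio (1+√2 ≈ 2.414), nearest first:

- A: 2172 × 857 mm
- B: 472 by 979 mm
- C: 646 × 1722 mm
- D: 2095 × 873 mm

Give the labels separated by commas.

D, A, C, B

Ratios: A = 2172 / 857 ≈ 2.534; B = 979 / 472 ≈ 2.074; C = 1722 / 646 ≈ 2.666; D = 2095 / 873 ≈ 2.400.
|Δ from 2.414|: A 0.120; B 0.340; C 0.252; D 0.014.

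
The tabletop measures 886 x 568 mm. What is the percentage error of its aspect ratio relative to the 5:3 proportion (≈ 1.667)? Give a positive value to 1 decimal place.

6.4%

Ratio = 886 / 568 ≈ 1.5599.
Ideal 5:3 ≈ 1.6667. |1.5599 − 1.6667| / 1.6667 ≈ 6.41% → 6.4%.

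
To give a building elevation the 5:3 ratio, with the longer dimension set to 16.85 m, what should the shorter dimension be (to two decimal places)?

5:3 ≈ 1.66667.
Shorter side = 16.85 ÷ 1.66667 ≈ 10.1100 → 10.11 m.

10.11 m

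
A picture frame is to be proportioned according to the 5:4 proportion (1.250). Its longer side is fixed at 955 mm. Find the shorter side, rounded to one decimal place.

764.0 mm

5:4 = 1.25000.
Shorter side = 955 ÷ 1.25000 ≈ 764.000 → 764.0 mm.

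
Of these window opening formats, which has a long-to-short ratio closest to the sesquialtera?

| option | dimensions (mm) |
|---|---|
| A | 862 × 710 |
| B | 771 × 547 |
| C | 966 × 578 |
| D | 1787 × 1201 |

D

Ratios (long/short): A ≈ 1.214; B ≈ 1.410; C ≈ 1.671; D ≈ 1.488.
3:2 ≈ 1.500; option D is nearest (Δ 0.012).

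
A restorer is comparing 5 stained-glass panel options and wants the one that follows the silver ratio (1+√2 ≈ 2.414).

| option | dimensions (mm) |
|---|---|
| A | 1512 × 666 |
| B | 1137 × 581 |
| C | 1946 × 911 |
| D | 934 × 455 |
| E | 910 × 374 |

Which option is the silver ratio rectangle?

E

Target silver ratio ≈ 2.414.
A: 2.270 (Δ0.144)  B: 1.957 (Δ0.457)  C: 2.136 (Δ0.278)  D: 2.053 (Δ0.361)  E: 2.433 (Δ0.019)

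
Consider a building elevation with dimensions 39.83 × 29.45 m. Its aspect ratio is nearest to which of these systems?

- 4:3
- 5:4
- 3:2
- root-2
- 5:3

39.83/29.45 ≈ 1.352. Nearest candidates are 4:3 (1.333, off by 0.019) and root-2 (1.414, off by 0.062).

4:3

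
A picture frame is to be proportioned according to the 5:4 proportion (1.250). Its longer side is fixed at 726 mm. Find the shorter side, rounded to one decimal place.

5:4 = 1.25000.
Shorter side = 726 ÷ 1.25000 ≈ 580.800 → 580.8 mm.

580.8 mm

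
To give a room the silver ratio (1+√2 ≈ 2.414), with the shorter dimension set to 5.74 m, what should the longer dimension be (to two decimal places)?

silver ratio ≈ 2.41421.
Longer side = 5.74 × 2.41421 ≈ 13.8576 → 13.86 m.

13.86 m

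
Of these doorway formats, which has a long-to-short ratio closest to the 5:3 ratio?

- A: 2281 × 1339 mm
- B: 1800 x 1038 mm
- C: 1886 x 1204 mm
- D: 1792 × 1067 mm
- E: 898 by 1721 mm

Ratios (long/short): A ≈ 1.704; B ≈ 1.734; C ≈ 1.566; D ≈ 1.679; E ≈ 1.916.
5:3 ≈ 1.667; option D is nearest (Δ 0.012).

D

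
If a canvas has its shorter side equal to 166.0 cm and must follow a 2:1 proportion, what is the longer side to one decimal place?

2:1 = 2.00000.
Longer side = 166.0 × 2.00000 ≈ 332.000 → 332.0 cm.

332.0 cm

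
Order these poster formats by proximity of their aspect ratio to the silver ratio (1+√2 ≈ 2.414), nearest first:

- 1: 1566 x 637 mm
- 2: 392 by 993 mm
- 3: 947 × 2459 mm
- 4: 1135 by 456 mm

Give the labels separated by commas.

1, 4, 2, 3

1: 1566/637 ≈ 2.458 → |2.458 − 2.414| = 0.044
2: 993/392 ≈ 2.533 → |2.533 − 2.414| = 0.119
3: 2459/947 ≈ 2.597 → |2.597 − 2.414| = 0.183
4: 1135/456 ≈ 2.489 → |2.489 − 2.414| = 0.075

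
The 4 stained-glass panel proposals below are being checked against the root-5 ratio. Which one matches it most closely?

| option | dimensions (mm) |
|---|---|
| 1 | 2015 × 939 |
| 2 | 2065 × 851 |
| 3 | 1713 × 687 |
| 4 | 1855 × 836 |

Target root-5 ≈ 2.236.
1: 2.146 (Δ0.090)  2: 2.427 (Δ0.191)  3: 2.493 (Δ0.257)  4: 2.219 (Δ0.017)

4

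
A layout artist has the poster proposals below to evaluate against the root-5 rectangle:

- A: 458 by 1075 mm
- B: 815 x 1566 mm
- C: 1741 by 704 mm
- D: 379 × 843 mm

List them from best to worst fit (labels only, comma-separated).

A: 1075/458 ≈ 2.347 → |2.347 − 2.236| = 0.111
B: 1566/815 ≈ 1.921 → |1.921 − 2.236| = 0.315
C: 1741/704 ≈ 2.473 → |2.473 − 2.236| = 0.237
D: 843/379 ≈ 2.224 → |2.224 − 2.236| = 0.012

D, A, C, B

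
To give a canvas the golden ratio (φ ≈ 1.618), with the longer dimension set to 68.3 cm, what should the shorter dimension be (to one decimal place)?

42.2 cm

golden ratio ≈ 1.61803.
Shorter side = 68.3 ÷ 1.61803 ≈ 42.212 → 42.2 cm.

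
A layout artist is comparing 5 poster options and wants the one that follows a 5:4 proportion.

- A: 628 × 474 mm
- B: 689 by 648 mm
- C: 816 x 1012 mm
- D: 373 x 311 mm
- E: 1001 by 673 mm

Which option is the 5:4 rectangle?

C

Ratios (long/short): A ≈ 1.325; B ≈ 1.063; C ≈ 1.240; D ≈ 1.199; E ≈ 1.487.
5:4 ≈ 1.250; option C is nearest (Δ 0.010).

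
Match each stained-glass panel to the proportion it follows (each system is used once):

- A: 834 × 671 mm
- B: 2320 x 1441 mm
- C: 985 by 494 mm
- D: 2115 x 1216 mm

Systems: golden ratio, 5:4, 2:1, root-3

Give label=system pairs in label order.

A=5:4, B=golden ratio, C=2:1, D=root-3

A = 834/671 ≈ 1.243 → 5:4 (1.250)
B = 2320/1441 ≈ 1.610 → golden ratio (1.618)
C = 985/494 ≈ 1.994 → 2:1 (2.000)
D = 2115/1216 ≈ 1.739 → root-3 (1.732)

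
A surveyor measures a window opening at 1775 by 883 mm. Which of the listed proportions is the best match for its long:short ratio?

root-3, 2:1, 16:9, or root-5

2:1

1775/883 ≈ 2.010. Nearest candidates are 2:1 (2.000, off by 0.010) and root-5 (2.236, off by 0.226).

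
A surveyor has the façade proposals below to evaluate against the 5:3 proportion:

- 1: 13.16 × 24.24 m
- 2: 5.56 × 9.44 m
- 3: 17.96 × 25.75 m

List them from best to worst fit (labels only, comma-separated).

2, 1, 3

1: 24.24/13.16 ≈ 1.842 → |1.842 − 1.667| = 0.175
2: 9.44/5.56 ≈ 1.698 → |1.698 − 1.667| = 0.031
3: 25.75/17.96 ≈ 1.434 → |1.434 − 1.667| = 0.233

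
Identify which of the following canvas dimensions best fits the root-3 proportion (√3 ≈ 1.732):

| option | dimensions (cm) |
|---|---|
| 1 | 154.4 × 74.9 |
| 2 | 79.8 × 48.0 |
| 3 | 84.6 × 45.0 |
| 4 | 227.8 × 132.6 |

Target root-3 ≈ 1.732.
1: 2.061 (Δ0.329)  2: 1.662 (Δ0.070)  3: 1.880 (Δ0.148)  4: 1.718 (Δ0.014)

4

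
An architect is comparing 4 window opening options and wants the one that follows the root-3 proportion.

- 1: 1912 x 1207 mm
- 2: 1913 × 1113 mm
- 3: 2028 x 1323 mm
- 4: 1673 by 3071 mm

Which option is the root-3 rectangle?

2

Ratios (long/short): 1 ≈ 1.584; 2 ≈ 1.719; 3 ≈ 1.533; 4 ≈ 1.836.
root-3 ≈ 1.732; option 2 is nearest (Δ 0.013).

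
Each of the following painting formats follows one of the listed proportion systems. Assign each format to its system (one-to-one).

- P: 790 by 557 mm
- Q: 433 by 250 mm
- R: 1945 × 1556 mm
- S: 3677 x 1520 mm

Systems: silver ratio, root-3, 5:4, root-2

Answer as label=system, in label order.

P = 790/557 ≈ 1.418 → root-2 (1.414)
Q = 433/250 ≈ 1.732 → root-3 (1.732)
R = 1945/1556 ≈ 1.250 → 5:4 (1.250)
S = 3677/1520 ≈ 2.419 → silver ratio (2.414)

P=root-2, Q=root-3, R=5:4, S=silver ratio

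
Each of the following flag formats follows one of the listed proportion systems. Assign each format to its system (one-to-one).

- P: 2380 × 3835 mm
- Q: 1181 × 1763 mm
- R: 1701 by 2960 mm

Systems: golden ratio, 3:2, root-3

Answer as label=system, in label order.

Ratios: P ≈ 1.611; Q ≈ 1.493; R ≈ 1.740.
Targets: golden ratio ≈ 1.618; 3:2 ≈ 1.500; root-3 ≈ 1.732.

P=golden ratio, Q=3:2, R=root-3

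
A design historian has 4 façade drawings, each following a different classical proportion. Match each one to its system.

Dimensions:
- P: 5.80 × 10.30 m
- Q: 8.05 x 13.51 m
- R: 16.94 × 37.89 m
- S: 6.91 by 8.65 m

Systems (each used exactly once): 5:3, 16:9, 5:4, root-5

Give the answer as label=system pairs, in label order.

P=16:9, Q=5:3, R=root-5, S=5:4

P = 10.30/5.80 ≈ 1.776 → 16:9 (1.778)
Q = 13.51/8.05 ≈ 1.678 → 5:3 (1.667)
R = 37.89/16.94 ≈ 2.237 → root-5 (2.236)
S = 8.65/6.91 ≈ 1.252 → 5:4 (1.250)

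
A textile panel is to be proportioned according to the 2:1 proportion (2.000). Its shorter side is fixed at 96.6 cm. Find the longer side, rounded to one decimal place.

2:1 = 2.00000.
Longer side = 96.6 × 2.00000 ≈ 193.200 → 193.2 cm.

193.2 cm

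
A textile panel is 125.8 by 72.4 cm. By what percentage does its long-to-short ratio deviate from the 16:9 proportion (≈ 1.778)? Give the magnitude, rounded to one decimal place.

2.3%

Ratio = 125.8 / 72.4 ≈ 1.7376.
Ideal 16:9 ≈ 1.7778. |1.7376 − 1.7778| / 1.7778 ≈ 2.26% → 2.3%.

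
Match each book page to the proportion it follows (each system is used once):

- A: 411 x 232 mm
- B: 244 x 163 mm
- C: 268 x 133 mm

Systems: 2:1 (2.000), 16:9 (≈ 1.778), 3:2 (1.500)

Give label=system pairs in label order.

A=16:9, B=3:2, C=2:1

A = 411/232 ≈ 1.772 → 16:9 (1.778)
B = 244/163 ≈ 1.497 → 3:2 (1.500)
C = 268/133 ≈ 2.015 → 2:1 (2.000)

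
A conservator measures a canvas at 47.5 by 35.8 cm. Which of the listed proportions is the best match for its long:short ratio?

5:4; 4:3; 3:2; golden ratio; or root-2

4:3

Ratio = 47.5 / 35.8 ≈ 1.327.
Distances: 5:4 1.250 (Δ 0.077); 4:3 1.333 (Δ 0.006); 3:2 1.500 (Δ 0.173); golden ratio 1.618 (Δ 0.291); root-2 1.414 (Δ 0.087).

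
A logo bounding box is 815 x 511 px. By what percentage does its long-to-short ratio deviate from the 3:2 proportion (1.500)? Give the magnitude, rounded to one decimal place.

Ratio = 815 / 511 ≈ 1.5949.
Ideal 3:2 = 1.5000. |1.5949 − 1.5000| / 1.5000 ≈ 6.33% → 6.3%.

6.3%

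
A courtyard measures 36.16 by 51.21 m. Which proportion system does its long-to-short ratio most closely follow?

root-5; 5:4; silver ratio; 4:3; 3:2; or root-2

51.21/36.16 ≈ 1.416. Nearest candidates are root-2 (1.414, off by 0.002) and 4:3 (1.333, off by 0.083).

root-2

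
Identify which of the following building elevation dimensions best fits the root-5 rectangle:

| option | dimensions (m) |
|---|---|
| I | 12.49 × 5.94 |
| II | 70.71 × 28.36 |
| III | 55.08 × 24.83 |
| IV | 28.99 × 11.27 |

III

Target root-5 ≈ 2.236.
I: 2.103 (Δ0.133)  II: 2.493 (Δ0.257)  III: 2.218 (Δ0.018)  IV: 2.572 (Δ0.336)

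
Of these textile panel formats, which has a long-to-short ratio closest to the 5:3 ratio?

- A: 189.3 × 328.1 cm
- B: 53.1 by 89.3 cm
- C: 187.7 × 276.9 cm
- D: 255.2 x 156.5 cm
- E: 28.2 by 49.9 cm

B

Ratios (long/short): A ≈ 1.733; B ≈ 1.682; C ≈ 1.475; D ≈ 1.631; E ≈ 1.770.
5:3 ≈ 1.667; option B is nearest (Δ 0.015).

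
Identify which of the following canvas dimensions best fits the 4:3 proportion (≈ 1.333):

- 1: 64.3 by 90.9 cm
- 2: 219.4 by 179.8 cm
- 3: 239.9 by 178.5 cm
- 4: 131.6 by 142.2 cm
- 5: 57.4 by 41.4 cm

3

Ratios (long/short): 1 ≈ 1.414; 2 ≈ 1.220; 3 ≈ 1.344; 4 ≈ 1.081; 5 ≈ 1.386.
4:3 ≈ 1.333; option 3 is nearest (Δ 0.011).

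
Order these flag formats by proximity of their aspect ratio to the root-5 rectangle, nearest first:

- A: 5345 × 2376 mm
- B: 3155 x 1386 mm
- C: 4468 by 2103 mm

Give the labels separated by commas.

Ratios: A = 5345 / 2376 ≈ 2.250; B = 3155 / 1386 ≈ 2.276; C = 4468 / 2103 ≈ 2.125.
|Δ from 2.236|: A 0.014; B 0.040; C 0.111.

A, B, C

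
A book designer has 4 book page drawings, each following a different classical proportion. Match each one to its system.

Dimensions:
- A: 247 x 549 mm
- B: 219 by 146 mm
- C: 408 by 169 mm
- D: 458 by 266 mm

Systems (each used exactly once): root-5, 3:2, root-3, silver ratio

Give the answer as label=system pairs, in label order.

Ratios: A ≈ 2.223; B ≈ 1.500; C ≈ 2.414; D ≈ 1.722.
Targets: root-5 ≈ 2.236; 3:2 ≈ 1.500; root-3 ≈ 1.732; silver ratio ≈ 2.414.

A=root-5, B=3:2, C=silver ratio, D=root-3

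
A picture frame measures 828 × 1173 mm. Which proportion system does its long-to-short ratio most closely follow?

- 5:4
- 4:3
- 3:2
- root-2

Ratio = 1173 / 828 ≈ 1.417.
Distances: 5:4 1.250 (Δ 0.167); 4:3 1.333 (Δ 0.084); 3:2 1.500 (Δ 0.083); root-2 1.414 (Δ 0.003).

root-2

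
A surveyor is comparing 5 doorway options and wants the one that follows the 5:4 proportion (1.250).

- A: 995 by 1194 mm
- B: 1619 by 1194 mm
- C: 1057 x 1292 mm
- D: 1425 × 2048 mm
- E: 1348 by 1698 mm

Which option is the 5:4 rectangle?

Ratios (long/short): A ≈ 1.200; B ≈ 1.356; C ≈ 1.222; D ≈ 1.437; E ≈ 1.260.
5:4 ≈ 1.250; option E is nearest (Δ 0.010).

E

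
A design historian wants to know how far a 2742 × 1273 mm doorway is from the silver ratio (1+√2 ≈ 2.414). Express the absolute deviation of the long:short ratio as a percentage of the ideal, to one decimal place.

10.8%

Ratio = 2742 / 1273 ≈ 2.1540.
Ideal silver ratio ≈ 2.4142. |2.1540 − 2.4142| / 2.4142 ≈ 10.78% → 10.8%.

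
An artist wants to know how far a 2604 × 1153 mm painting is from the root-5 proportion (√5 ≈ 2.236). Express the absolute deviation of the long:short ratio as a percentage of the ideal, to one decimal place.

1.0%

Ratio = 2604 / 1153 ≈ 2.2585.
Ideal root-5 ≈ 2.2361. |2.2585 − 2.2361| / 2.2361 ≈ 1.00% → 1.0%.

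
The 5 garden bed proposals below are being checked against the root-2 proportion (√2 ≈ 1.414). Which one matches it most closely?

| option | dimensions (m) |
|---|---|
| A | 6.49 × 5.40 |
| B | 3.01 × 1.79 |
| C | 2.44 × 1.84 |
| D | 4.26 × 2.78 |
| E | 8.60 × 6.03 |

E

Ratios (long/short): A ≈ 1.202; B ≈ 1.682; C ≈ 1.326; D ≈ 1.532; E ≈ 1.426.
root-2 ≈ 1.414; option E is nearest (Δ 0.012).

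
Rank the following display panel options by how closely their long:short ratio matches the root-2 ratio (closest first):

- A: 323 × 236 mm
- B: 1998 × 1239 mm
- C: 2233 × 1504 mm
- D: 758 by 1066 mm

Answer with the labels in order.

D, A, C, B

A: 323/236 ≈ 1.369 → |1.369 − 1.414| = 0.045
B: 1998/1239 ≈ 1.613 → |1.613 − 1.414| = 0.199
C: 2233/1504 ≈ 1.485 → |1.485 − 1.414| = 0.071
D: 1066/758 ≈ 1.406 → |1.406 − 1.414| = 0.008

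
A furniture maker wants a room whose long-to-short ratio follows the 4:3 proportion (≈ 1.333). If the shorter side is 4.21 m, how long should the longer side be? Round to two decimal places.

5.61 m

4:3 ≈ 1.33333.
Longer side = 4.21 × 1.33333 ≈ 5.6133 → 5.61 m.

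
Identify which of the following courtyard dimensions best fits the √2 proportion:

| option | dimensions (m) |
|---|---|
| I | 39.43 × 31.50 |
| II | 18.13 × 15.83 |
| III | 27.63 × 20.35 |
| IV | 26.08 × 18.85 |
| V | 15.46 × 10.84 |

V

Ratios (long/short): I ≈ 1.252; II ≈ 1.145; III ≈ 1.358; IV ≈ 1.384; V ≈ 1.426.
root-2 ≈ 1.414; option V is nearest (Δ 0.012).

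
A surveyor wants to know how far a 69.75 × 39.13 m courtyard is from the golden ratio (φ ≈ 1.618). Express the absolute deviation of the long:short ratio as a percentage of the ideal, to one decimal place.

Ratio = 69.75 / 39.13 ≈ 1.7825.
Ideal golden ratio ≈ 1.6180. |1.7825 − 1.6180| / 1.6180 ≈ 10.17% → 10.2%.

10.2%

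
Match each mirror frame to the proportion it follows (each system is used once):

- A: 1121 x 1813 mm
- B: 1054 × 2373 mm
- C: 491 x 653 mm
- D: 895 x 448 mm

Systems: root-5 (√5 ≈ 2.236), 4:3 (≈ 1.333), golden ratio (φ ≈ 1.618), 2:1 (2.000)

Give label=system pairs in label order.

A=golden ratio, B=root-5, C=4:3, D=2:1

Ratios: A ≈ 1.617; B ≈ 2.251; C ≈ 1.330; D ≈ 1.998.
Targets: root-5 ≈ 2.236; 4:3 ≈ 1.333; golden ratio ≈ 1.618; 2:1 ≈ 2.000.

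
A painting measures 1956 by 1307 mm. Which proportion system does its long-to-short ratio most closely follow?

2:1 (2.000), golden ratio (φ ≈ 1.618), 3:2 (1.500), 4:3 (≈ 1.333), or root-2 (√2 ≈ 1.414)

3:2

Ratio = 1956 / 1307 ≈ 1.497.
Distances: 2:1 2.000 (Δ 0.503); golden ratio 1.618 (Δ 0.121); 3:2 1.500 (Δ 0.003); 4:3 1.333 (Δ 0.164); root-2 1.414 (Δ 0.083).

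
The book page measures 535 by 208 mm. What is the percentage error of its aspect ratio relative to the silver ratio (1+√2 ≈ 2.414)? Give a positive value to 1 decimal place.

6.5%

Ratio = 535 / 208 ≈ 2.5721.
Ideal silver ratio ≈ 2.4142. |2.5721 − 2.4142| / 2.4142 ≈ 6.54% → 6.5%.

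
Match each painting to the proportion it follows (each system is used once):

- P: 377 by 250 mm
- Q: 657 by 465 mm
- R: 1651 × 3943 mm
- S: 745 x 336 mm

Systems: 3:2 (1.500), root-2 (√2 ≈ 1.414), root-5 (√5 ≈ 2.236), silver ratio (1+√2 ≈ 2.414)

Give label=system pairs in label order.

Ratios: P ≈ 1.508; Q ≈ 1.413; R ≈ 2.388; S ≈ 2.217.
Targets: 3:2 ≈ 1.500; root-2 ≈ 1.414; root-5 ≈ 2.236; silver ratio ≈ 2.414.

P=3:2, Q=root-2, R=silver ratio, S=root-5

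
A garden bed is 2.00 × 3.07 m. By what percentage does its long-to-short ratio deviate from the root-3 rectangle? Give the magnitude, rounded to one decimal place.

11.4%

Ratio = 3.07 / 2.00 ≈ 1.5350.
Ideal root-3 ≈ 1.7321. |1.5350 − 1.7321| / 1.7321 ≈ 11.38% → 11.4%.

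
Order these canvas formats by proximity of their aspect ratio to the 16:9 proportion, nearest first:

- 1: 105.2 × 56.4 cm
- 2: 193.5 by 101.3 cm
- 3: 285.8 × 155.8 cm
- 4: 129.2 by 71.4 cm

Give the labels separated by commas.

4, 3, 1, 2

Ratios: 1 = 105.2 / 56.4 ≈ 1.865; 2 = 193.5 / 101.3 ≈ 1.910; 3 = 285.8 / 155.8 ≈ 1.834; 4 = 129.2 / 71.4 ≈ 1.810.
|Δ from 1.778|: 1 0.087; 2 0.132; 3 0.056; 4 0.032.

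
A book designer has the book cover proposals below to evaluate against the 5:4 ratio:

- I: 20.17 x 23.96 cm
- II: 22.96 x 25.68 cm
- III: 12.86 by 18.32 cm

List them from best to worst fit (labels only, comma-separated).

I, II, III

Ratios: I = 23.96 / 20.17 ≈ 1.188; II = 25.68 / 22.96 ≈ 1.118; III = 18.32 / 12.86 ≈ 1.425.
|Δ from 1.250|: I 0.062; II 0.132; III 0.175.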